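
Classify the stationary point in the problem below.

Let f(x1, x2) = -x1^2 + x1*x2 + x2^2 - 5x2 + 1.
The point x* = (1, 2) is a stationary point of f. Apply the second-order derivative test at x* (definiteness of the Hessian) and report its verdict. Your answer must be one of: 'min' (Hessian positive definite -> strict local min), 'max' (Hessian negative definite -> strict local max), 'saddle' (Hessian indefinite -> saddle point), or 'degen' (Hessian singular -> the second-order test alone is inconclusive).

Compute the Hessian H = grad^2 f:
  H = [[-2, 1], [1, 2]]
Verify stationarity: grad f(x*) = H x* + g = (0, 0).
Eigenvalues of H: -2.2361, 2.2361.
Eigenvalues have mixed signs, so H is indefinite -> x* is a saddle point.

saddle


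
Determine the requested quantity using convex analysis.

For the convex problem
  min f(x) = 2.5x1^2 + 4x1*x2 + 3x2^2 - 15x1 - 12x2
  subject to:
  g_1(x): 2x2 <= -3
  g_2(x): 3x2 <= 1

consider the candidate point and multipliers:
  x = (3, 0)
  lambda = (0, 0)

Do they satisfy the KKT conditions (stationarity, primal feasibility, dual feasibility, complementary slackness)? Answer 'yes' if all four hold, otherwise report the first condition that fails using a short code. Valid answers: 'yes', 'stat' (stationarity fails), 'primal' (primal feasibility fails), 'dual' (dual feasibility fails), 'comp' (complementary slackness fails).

Gradient of f: grad f(x) = Q x + c = (0, 0)
Constraint values g_i(x) = a_i^T x - b_i:
  g_1((3, 0)) = 3
  g_2((3, 0)) = -1
Stationarity residual: grad f(x) + sum_i lambda_i a_i = (0, 0)
  -> stationarity OK
Primal feasibility (all g_i <= 0): FAILS
Dual feasibility (all lambda_i >= 0): OK
Complementary slackness (lambda_i * g_i(x) = 0 for all i): OK

Verdict: the first failing condition is primal_feasibility -> primal.

primal


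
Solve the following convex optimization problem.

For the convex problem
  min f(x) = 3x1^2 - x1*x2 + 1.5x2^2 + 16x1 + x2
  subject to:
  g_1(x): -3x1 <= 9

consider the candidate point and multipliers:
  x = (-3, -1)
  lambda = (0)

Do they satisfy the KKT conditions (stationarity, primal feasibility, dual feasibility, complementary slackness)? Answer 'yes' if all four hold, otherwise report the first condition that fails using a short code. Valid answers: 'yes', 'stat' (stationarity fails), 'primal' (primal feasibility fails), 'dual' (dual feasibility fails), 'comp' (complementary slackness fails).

Gradient of f: grad f(x) = Q x + c = (-1, 1)
Constraint values g_i(x) = a_i^T x - b_i:
  g_1((-3, -1)) = 0
Stationarity residual: grad f(x) + sum_i lambda_i a_i = (-1, 1)
  -> stationarity FAILS
Primal feasibility (all g_i <= 0): OK
Dual feasibility (all lambda_i >= 0): OK
Complementary slackness (lambda_i * g_i(x) = 0 for all i): OK

Verdict: the first failing condition is stationarity -> stat.

stat


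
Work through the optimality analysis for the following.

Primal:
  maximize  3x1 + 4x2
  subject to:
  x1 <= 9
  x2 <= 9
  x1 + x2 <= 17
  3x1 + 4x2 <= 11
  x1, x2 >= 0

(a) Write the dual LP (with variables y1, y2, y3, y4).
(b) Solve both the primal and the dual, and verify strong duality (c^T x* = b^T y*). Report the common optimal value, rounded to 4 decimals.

The standard primal-dual pair for 'max c^T x s.t. A x <= b, x >= 0' is:
  Dual:  min b^T y  s.t.  A^T y >= c,  y >= 0.

So the dual LP is:
  minimize  9y1 + 9y2 + 17y3 + 11y4
  subject to:
    y1 + y3 + 3y4 >= 3
    y2 + y3 + 4y4 >= 4
    y1, y2, y3, y4 >= 0

Solving the primal: x* = (3.6667, 0).
  primal value c^T x* = 11.
Solving the dual: y* = (0, 0, 0, 1).
  dual value b^T y* = 11.
Strong duality: c^T x* = b^T y*. Confirmed.

11


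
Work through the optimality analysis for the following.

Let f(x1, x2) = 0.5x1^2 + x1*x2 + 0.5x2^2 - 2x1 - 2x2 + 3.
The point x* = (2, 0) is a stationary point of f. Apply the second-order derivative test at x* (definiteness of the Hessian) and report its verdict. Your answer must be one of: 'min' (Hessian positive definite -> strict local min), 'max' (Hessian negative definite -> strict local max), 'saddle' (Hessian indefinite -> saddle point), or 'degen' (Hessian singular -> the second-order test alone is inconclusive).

Compute the Hessian H = grad^2 f:
  H = [[1, 1], [1, 1]]
Verify stationarity: grad f(x*) = H x* + g = (0, 0).
Eigenvalues of H: 0, 2.
H has a zero eigenvalue (singular; positive semidefinite but not definite), so H is neither positive definite, negative definite, nor indefinite. The second-order test alone is inconclusive -> degen.
(Indeed, f is constant along the null direction of H through x*, so x* is not a strict local extremum.)

degen


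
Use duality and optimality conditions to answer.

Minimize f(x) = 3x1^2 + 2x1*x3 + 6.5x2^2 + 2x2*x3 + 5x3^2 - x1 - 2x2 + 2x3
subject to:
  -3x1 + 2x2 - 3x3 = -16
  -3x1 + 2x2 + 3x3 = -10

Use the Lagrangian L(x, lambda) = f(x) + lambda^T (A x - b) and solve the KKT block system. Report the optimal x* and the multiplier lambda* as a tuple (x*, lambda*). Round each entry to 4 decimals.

Form the Lagrangian:
  L(x, lambda) = (1/2) x^T Q x + c^T x + lambda^T (A x - b)
Stationarity (grad_x L = 0): Q x + c + A^T lambda = 0.
Primal feasibility: A x = b.

This gives the KKT block system:
  [ Q   A^T ] [ x     ]   [-c ]
  [ A    0  ] [ lambda ] = [ b ]

Solving the linear system:
  x*      = (3.5674, -1.1489, 1)
  lambda* = (6.5402, 0.9279)
  f(x*)   = 57.3262

x* = (3.5674, -1.1489, 1), lambda* = (6.5402, 0.9279)


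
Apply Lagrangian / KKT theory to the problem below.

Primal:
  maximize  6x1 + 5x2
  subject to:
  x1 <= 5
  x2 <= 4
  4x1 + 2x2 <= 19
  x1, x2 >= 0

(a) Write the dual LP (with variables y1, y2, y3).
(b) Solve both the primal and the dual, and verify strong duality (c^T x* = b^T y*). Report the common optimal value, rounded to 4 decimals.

The standard primal-dual pair for 'max c^T x s.t. A x <= b, x >= 0' is:
  Dual:  min b^T y  s.t.  A^T y >= c,  y >= 0.

So the dual LP is:
  minimize  5y1 + 4y2 + 19y3
  subject to:
    y1 + 4y3 >= 6
    y2 + 2y3 >= 5
    y1, y2, y3 >= 0

Solving the primal: x* = (2.75, 4).
  primal value c^T x* = 36.5.
Solving the dual: y* = (0, 2, 1.5).
  dual value b^T y* = 36.5.
Strong duality: c^T x* = b^T y*. Confirmed.

36.5


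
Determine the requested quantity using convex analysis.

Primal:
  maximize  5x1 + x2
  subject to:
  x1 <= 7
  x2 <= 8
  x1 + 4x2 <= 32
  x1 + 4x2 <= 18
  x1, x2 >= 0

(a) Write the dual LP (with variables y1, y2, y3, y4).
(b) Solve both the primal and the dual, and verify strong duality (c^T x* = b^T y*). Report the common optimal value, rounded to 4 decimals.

The standard primal-dual pair for 'max c^T x s.t. A x <= b, x >= 0' is:
  Dual:  min b^T y  s.t.  A^T y >= c,  y >= 0.

So the dual LP is:
  minimize  7y1 + 8y2 + 32y3 + 18y4
  subject to:
    y1 + y3 + y4 >= 5
    y2 + 4y3 + 4y4 >= 1
    y1, y2, y3, y4 >= 0

Solving the primal: x* = (7, 2.75).
  primal value c^T x* = 37.75.
Solving the dual: y* = (4.75, 0, 0, 0.25).
  dual value b^T y* = 37.75.
Strong duality: c^T x* = b^T y*. Confirmed.

37.75


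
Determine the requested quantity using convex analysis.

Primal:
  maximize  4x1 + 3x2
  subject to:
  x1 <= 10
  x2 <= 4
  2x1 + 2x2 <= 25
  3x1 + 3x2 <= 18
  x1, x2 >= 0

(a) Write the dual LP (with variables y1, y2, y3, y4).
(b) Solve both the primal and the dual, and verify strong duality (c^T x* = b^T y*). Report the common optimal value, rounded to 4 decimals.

The standard primal-dual pair for 'max c^T x s.t. A x <= b, x >= 0' is:
  Dual:  min b^T y  s.t.  A^T y >= c,  y >= 0.

So the dual LP is:
  minimize  10y1 + 4y2 + 25y3 + 18y4
  subject to:
    y1 + 2y3 + 3y4 >= 4
    y2 + 2y3 + 3y4 >= 3
    y1, y2, y3, y4 >= 0

Solving the primal: x* = (6, 0).
  primal value c^T x* = 24.
Solving the dual: y* = (0, 0, 0, 1.3333).
  dual value b^T y* = 24.
Strong duality: c^T x* = b^T y*. Confirmed.

24


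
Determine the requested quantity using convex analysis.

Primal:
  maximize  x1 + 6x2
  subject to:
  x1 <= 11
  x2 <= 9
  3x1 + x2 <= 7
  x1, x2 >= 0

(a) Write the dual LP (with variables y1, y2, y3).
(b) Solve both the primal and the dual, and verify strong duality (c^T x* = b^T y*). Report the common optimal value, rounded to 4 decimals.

The standard primal-dual pair for 'max c^T x s.t. A x <= b, x >= 0' is:
  Dual:  min b^T y  s.t.  A^T y >= c,  y >= 0.

So the dual LP is:
  minimize  11y1 + 9y2 + 7y3
  subject to:
    y1 + 3y3 >= 1
    y2 + y3 >= 6
    y1, y2, y3 >= 0

Solving the primal: x* = (0, 7).
  primal value c^T x* = 42.
Solving the dual: y* = (0, 0, 6).
  dual value b^T y* = 42.
Strong duality: c^T x* = b^T y*. Confirmed.

42


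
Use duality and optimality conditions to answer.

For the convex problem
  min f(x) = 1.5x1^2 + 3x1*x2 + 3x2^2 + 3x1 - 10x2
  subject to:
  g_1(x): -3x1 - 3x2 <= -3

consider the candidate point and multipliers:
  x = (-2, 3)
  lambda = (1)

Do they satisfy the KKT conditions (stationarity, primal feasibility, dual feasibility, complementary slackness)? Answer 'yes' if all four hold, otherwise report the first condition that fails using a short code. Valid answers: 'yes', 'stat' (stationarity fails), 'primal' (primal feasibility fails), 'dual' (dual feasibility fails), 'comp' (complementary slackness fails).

Gradient of f: grad f(x) = Q x + c = (6, 2)
Constraint values g_i(x) = a_i^T x - b_i:
  g_1((-2, 3)) = 0
Stationarity residual: grad f(x) + sum_i lambda_i a_i = (3, -1)
  -> stationarity FAILS
Primal feasibility (all g_i <= 0): OK
Dual feasibility (all lambda_i >= 0): OK
Complementary slackness (lambda_i * g_i(x) = 0 for all i): OK

Verdict: the first failing condition is stationarity -> stat.

stat


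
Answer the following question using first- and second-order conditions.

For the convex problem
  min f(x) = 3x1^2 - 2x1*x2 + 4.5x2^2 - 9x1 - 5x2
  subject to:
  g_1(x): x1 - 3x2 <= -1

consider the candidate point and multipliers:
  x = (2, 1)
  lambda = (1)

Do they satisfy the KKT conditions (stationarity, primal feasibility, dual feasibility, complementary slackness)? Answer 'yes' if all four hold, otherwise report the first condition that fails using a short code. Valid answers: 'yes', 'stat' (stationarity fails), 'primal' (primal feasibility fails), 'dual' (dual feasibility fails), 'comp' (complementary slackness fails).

Gradient of f: grad f(x) = Q x + c = (1, 0)
Constraint values g_i(x) = a_i^T x - b_i:
  g_1((2, 1)) = 0
Stationarity residual: grad f(x) + sum_i lambda_i a_i = (2, -3)
  -> stationarity FAILS
Primal feasibility (all g_i <= 0): OK
Dual feasibility (all lambda_i >= 0): OK
Complementary slackness (lambda_i * g_i(x) = 0 for all i): OK

Verdict: the first failing condition is stationarity -> stat.

stat


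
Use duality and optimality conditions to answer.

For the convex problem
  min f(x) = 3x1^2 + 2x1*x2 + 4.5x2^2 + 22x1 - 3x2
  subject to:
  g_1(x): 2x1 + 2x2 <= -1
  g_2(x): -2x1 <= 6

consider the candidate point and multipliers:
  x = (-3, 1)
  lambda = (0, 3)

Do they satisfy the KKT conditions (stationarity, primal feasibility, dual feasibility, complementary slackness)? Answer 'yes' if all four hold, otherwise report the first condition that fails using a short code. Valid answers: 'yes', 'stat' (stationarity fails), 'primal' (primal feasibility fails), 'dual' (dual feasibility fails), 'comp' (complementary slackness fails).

Gradient of f: grad f(x) = Q x + c = (6, 0)
Constraint values g_i(x) = a_i^T x - b_i:
  g_1((-3, 1)) = -3
  g_2((-3, 1)) = 0
Stationarity residual: grad f(x) + sum_i lambda_i a_i = (0, 0)
  -> stationarity OK
Primal feasibility (all g_i <= 0): OK
Dual feasibility (all lambda_i >= 0): OK
Complementary slackness (lambda_i * g_i(x) = 0 for all i): OK

Verdict: yes, KKT holds.

yes


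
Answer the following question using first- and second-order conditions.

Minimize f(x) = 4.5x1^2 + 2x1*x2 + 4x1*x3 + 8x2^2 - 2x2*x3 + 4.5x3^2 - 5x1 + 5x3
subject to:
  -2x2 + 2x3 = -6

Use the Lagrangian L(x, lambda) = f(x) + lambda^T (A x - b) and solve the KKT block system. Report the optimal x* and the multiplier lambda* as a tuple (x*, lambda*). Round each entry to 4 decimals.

Form the Lagrangian:
  L(x, lambda) = (1/2) x^T Q x + c^T x + lambda^T (A x - b)
Stationarity (grad_x L = 0): Q x + c + A^T lambda = 0.
Primal feasibility: A x = b.

This gives the KKT block system:
  [ Q   A^T ] [ x     ]   [-c ]
  [ A    0  ] [ lambda ] = [ b ]

Solving the linear system:
  x*      = (1.7059, 0.2745, -2.7255)
  lambda* = (6.6275)
  f(x*)   = 8.8039

x* = (1.7059, 0.2745, -2.7255), lambda* = (6.6275)


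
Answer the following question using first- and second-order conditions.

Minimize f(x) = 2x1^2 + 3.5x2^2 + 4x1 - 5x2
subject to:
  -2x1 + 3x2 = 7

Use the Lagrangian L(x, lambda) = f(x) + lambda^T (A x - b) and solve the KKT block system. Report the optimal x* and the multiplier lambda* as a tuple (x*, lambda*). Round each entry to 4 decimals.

Form the Lagrangian:
  L(x, lambda) = (1/2) x^T Q x + c^T x + lambda^T (A x - b)
Stationarity (grad_x L = 0): Q x + c + A^T lambda = 0.
Primal feasibility: A x = b.

This gives the KKT block system:
  [ Q   A^T ] [ x     ]   [-c ]
  [ A    0  ] [ lambda ] = [ b ]

Solving the linear system:
  x*      = (-1.625, 1.25)
  lambda* = (-1.25)
  f(x*)   = -2

x* = (-1.625, 1.25), lambda* = (-1.25)


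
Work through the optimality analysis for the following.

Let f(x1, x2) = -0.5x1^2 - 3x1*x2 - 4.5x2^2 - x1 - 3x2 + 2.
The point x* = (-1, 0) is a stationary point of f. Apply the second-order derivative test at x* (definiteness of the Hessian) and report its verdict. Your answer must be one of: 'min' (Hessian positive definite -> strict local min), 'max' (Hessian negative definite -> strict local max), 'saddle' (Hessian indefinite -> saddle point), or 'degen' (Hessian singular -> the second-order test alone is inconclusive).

Compute the Hessian H = grad^2 f:
  H = [[-1, -3], [-3, -9]]
Verify stationarity: grad f(x*) = H x* + g = (0, 0).
Eigenvalues of H: -10, 0.
H has a zero eigenvalue (singular; negative semidefinite but not definite), so H is neither positive definite, negative definite, nor indefinite. The second-order test alone is inconclusive -> degen.
(Indeed, f is constant along the null direction of H through x*, so x* is not a strict local extremum.)

degen


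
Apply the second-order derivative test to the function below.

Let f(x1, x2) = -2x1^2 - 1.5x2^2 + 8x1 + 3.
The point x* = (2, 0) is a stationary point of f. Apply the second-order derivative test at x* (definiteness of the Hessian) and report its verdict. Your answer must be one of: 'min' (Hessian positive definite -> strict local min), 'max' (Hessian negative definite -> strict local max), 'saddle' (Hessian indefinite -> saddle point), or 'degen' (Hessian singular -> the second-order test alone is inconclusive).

Compute the Hessian H = grad^2 f:
  H = [[-4, 0], [0, -3]]
Verify stationarity: grad f(x*) = H x* + g = (0, 0).
Eigenvalues of H: -4, -3.
Both eigenvalues < 0, so H is negative definite -> x* is a strict local max.

max


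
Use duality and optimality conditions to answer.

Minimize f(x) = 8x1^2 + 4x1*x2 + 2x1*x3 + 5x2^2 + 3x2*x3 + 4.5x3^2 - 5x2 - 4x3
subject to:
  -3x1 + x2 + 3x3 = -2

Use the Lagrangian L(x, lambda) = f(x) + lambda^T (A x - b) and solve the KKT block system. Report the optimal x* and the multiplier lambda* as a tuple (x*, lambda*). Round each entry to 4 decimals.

Form the Lagrangian:
  L(x, lambda) = (1/2) x^T Q x + c^T x + lambda^T (A x - b)
Stationarity (grad_x L = 0): Q x + c + A^T lambda = 0.
Primal feasibility: A x = b.

This gives the KKT block system:
  [ Q   A^T ] [ x     ]   [-c ]
  [ A    0  ] [ lambda ] = [ b ]

Solving the linear system:
  x*      = (0.3593, 0.2743, -0.3988)
  lambda* = (2.016)
  f(x*)   = 2.1278

x* = (0.3593, 0.2743, -0.3988), lambda* = (2.016)


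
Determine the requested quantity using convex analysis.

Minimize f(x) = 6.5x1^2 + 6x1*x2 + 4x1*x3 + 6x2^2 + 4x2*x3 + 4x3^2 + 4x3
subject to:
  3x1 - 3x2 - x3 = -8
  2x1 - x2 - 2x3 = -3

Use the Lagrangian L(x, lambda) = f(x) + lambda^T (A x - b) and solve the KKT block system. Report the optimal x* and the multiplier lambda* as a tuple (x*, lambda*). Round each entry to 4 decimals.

Form the Lagrangian:
  L(x, lambda) = (1/2) x^T Q x + c^T x + lambda^T (A x - b)
Stationarity (grad_x L = 0): Q x + c + A^T lambda = 0.
Primal feasibility: A x = b.

This gives the KKT block system:
  [ Q   A^T ] [ x     ]   [-c ]
  [ A    0  ] [ lambda ] = [ b ]

Solving the linear system:
  x*      = (-1.2344, 1.6124, -0.5407)
  lambda* = (3.6746, -1.244)
  f(x*)   = 11.7512

x* = (-1.2344, 1.6124, -0.5407), lambda* = (3.6746, -1.244)


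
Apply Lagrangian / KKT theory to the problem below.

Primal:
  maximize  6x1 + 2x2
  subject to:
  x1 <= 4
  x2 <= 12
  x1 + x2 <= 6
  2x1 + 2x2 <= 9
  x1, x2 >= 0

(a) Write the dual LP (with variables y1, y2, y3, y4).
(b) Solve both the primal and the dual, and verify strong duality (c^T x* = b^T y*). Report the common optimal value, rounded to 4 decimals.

The standard primal-dual pair for 'max c^T x s.t. A x <= b, x >= 0' is:
  Dual:  min b^T y  s.t.  A^T y >= c,  y >= 0.

So the dual LP is:
  minimize  4y1 + 12y2 + 6y3 + 9y4
  subject to:
    y1 + y3 + 2y4 >= 6
    y2 + y3 + 2y4 >= 2
    y1, y2, y3, y4 >= 0

Solving the primal: x* = (4, 0.5).
  primal value c^T x* = 25.
Solving the dual: y* = (4, 0, 0, 1).
  dual value b^T y* = 25.
Strong duality: c^T x* = b^T y*. Confirmed.

25


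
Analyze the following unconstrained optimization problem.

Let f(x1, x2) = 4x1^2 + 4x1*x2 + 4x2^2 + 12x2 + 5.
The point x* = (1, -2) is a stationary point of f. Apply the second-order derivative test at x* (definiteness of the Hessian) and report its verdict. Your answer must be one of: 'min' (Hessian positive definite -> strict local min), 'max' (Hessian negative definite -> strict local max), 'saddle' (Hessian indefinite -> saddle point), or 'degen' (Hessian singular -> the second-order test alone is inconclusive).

Compute the Hessian H = grad^2 f:
  H = [[8, 4], [4, 8]]
Verify stationarity: grad f(x*) = H x* + g = (0, 0).
Eigenvalues of H: 4, 12.
Both eigenvalues > 0, so H is positive definite -> x* is a strict local min.

min


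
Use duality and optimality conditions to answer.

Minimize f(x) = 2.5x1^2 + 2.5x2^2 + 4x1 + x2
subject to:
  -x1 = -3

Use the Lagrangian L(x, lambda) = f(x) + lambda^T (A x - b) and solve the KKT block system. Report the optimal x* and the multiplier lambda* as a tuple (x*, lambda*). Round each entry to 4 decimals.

Form the Lagrangian:
  L(x, lambda) = (1/2) x^T Q x + c^T x + lambda^T (A x - b)
Stationarity (grad_x L = 0): Q x + c + A^T lambda = 0.
Primal feasibility: A x = b.

This gives the KKT block system:
  [ Q   A^T ] [ x     ]   [-c ]
  [ A    0  ] [ lambda ] = [ b ]

Solving the linear system:
  x*      = (3, -0.2)
  lambda* = (19)
  f(x*)   = 34.4

x* = (3, -0.2), lambda* = (19)


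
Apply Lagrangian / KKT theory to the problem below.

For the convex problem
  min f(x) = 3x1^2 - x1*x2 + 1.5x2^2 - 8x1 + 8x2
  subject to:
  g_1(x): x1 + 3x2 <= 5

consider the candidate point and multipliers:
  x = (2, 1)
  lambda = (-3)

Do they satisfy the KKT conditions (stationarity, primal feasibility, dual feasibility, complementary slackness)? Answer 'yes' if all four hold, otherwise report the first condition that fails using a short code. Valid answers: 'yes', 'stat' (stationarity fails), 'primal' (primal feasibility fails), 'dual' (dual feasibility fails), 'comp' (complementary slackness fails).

Gradient of f: grad f(x) = Q x + c = (3, 9)
Constraint values g_i(x) = a_i^T x - b_i:
  g_1((2, 1)) = 0
Stationarity residual: grad f(x) + sum_i lambda_i a_i = (0, 0)
  -> stationarity OK
Primal feasibility (all g_i <= 0): OK
Dual feasibility (all lambda_i >= 0): FAILS
Complementary slackness (lambda_i * g_i(x) = 0 for all i): OK

Verdict: the first failing condition is dual_feasibility -> dual.

dual


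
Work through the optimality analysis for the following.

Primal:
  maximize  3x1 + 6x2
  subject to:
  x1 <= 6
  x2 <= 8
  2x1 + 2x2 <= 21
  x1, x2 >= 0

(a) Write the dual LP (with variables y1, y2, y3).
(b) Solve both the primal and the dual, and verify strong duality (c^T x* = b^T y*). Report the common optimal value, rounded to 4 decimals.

The standard primal-dual pair for 'max c^T x s.t. A x <= b, x >= 0' is:
  Dual:  min b^T y  s.t.  A^T y >= c,  y >= 0.

So the dual LP is:
  minimize  6y1 + 8y2 + 21y3
  subject to:
    y1 + 2y3 >= 3
    y2 + 2y3 >= 6
    y1, y2, y3 >= 0

Solving the primal: x* = (2.5, 8).
  primal value c^T x* = 55.5.
Solving the dual: y* = (0, 3, 1.5).
  dual value b^T y* = 55.5.
Strong duality: c^T x* = b^T y*. Confirmed.

55.5


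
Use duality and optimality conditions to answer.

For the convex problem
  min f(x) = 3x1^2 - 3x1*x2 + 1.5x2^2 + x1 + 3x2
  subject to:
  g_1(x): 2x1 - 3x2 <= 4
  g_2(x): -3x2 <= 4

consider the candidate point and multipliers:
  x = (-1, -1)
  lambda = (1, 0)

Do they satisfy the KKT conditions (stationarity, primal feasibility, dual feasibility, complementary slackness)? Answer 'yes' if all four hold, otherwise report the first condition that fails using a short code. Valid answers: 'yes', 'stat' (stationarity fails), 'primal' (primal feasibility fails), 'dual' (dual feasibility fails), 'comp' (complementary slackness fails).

Gradient of f: grad f(x) = Q x + c = (-2, 3)
Constraint values g_i(x) = a_i^T x - b_i:
  g_1((-1, -1)) = -3
  g_2((-1, -1)) = -1
Stationarity residual: grad f(x) + sum_i lambda_i a_i = (0, 0)
  -> stationarity OK
Primal feasibility (all g_i <= 0): OK
Dual feasibility (all lambda_i >= 0): OK
Complementary slackness (lambda_i * g_i(x) = 0 for all i): FAILS

Verdict: the first failing condition is complementary_slackness -> comp.

comp


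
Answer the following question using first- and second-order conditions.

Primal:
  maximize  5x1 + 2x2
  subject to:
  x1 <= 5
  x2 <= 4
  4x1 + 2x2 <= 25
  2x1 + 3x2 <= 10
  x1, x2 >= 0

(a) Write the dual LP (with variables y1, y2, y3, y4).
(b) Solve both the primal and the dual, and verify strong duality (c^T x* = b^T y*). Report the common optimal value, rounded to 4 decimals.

The standard primal-dual pair for 'max c^T x s.t. A x <= b, x >= 0' is:
  Dual:  min b^T y  s.t.  A^T y >= c,  y >= 0.

So the dual LP is:
  minimize  5y1 + 4y2 + 25y3 + 10y4
  subject to:
    y1 + 4y3 + 2y4 >= 5
    y2 + 2y3 + 3y4 >= 2
    y1, y2, y3, y4 >= 0

Solving the primal: x* = (5, 0).
  primal value c^T x* = 25.
Solving the dual: y* = (3.6667, 0, 0, 0.6667).
  dual value b^T y* = 25.
Strong duality: c^T x* = b^T y*. Confirmed.

25


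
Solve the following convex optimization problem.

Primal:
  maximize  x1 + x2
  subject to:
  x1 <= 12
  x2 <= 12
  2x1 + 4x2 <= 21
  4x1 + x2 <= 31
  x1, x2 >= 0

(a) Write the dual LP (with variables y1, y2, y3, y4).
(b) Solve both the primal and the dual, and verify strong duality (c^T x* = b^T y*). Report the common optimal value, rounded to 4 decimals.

The standard primal-dual pair for 'max c^T x s.t. A x <= b, x >= 0' is:
  Dual:  min b^T y  s.t.  A^T y >= c,  y >= 0.

So the dual LP is:
  minimize  12y1 + 12y2 + 21y3 + 31y4
  subject to:
    y1 + 2y3 + 4y4 >= 1
    y2 + 4y3 + y4 >= 1
    y1, y2, y3, y4 >= 0

Solving the primal: x* = (7.3571, 1.5714).
  primal value c^T x* = 8.9286.
Solving the dual: y* = (0, 0, 0.2143, 0.1429).
  dual value b^T y* = 8.9286.
Strong duality: c^T x* = b^T y*. Confirmed.

8.9286


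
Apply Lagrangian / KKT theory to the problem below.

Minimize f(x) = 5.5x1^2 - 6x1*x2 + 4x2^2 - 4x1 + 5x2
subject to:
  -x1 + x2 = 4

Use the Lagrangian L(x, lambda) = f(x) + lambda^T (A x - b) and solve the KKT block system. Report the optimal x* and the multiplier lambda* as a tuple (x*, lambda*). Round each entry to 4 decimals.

Form the Lagrangian:
  L(x, lambda) = (1/2) x^T Q x + c^T x + lambda^T (A x - b)
Stationarity (grad_x L = 0): Q x + c + A^T lambda = 0.
Primal feasibility: A x = b.

This gives the KKT block system:
  [ Q   A^T ] [ x     ]   [-c ]
  [ A    0  ] [ lambda ] = [ b ]

Solving the linear system:
  x*      = (-1.2857, 2.7143)
  lambda* = (-34.4286)
  f(x*)   = 78.2143

x* = (-1.2857, 2.7143), lambda* = (-34.4286)


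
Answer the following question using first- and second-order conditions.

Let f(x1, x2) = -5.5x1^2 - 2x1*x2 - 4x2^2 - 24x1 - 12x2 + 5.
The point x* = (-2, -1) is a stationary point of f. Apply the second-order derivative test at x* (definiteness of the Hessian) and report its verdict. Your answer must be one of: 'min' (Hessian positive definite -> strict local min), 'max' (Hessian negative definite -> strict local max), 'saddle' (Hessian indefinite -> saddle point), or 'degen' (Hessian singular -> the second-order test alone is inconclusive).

Compute the Hessian H = grad^2 f:
  H = [[-11, -2], [-2, -8]]
Verify stationarity: grad f(x*) = H x* + g = (0, 0).
Eigenvalues of H: -12, -7.
Both eigenvalues < 0, so H is negative definite -> x* is a strict local max.

max


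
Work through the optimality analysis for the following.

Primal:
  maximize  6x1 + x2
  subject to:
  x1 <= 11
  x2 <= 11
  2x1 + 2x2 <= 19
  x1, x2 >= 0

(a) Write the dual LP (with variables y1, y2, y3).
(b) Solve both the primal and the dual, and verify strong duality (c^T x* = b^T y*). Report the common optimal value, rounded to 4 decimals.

The standard primal-dual pair for 'max c^T x s.t. A x <= b, x >= 0' is:
  Dual:  min b^T y  s.t.  A^T y >= c,  y >= 0.

So the dual LP is:
  minimize  11y1 + 11y2 + 19y3
  subject to:
    y1 + 2y3 >= 6
    y2 + 2y3 >= 1
    y1, y2, y3 >= 0

Solving the primal: x* = (9.5, 0).
  primal value c^T x* = 57.
Solving the dual: y* = (0, 0, 3).
  dual value b^T y* = 57.
Strong duality: c^T x* = b^T y*. Confirmed.

57


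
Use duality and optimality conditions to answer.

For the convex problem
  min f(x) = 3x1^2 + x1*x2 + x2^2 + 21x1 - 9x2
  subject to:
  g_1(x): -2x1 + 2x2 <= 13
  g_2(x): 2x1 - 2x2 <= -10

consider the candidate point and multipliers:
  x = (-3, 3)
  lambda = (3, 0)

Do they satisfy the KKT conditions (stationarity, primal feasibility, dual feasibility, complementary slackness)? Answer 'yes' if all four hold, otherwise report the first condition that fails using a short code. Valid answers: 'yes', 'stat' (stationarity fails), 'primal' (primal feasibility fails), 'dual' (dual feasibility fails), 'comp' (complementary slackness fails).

Gradient of f: grad f(x) = Q x + c = (6, -6)
Constraint values g_i(x) = a_i^T x - b_i:
  g_1((-3, 3)) = -1
  g_2((-3, 3)) = -2
Stationarity residual: grad f(x) + sum_i lambda_i a_i = (0, 0)
  -> stationarity OK
Primal feasibility (all g_i <= 0): OK
Dual feasibility (all lambda_i >= 0): OK
Complementary slackness (lambda_i * g_i(x) = 0 for all i): FAILS

Verdict: the first failing condition is complementary_slackness -> comp.

comp


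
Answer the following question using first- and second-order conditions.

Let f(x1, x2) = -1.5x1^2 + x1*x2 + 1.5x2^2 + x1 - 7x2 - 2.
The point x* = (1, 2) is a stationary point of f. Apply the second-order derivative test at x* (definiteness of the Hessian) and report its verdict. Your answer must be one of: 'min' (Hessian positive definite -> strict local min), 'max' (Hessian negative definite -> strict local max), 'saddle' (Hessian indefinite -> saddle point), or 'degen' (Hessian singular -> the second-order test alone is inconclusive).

Compute the Hessian H = grad^2 f:
  H = [[-3, 1], [1, 3]]
Verify stationarity: grad f(x*) = H x* + g = (0, 0).
Eigenvalues of H: -3.1623, 3.1623.
Eigenvalues have mixed signs, so H is indefinite -> x* is a saddle point.

saddle


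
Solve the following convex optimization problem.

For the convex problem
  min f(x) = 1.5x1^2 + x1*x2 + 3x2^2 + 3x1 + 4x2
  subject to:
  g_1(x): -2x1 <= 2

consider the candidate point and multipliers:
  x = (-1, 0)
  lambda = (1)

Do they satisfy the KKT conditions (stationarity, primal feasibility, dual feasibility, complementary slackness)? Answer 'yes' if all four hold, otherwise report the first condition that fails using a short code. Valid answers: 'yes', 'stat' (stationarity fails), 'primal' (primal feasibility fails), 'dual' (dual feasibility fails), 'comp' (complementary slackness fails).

Gradient of f: grad f(x) = Q x + c = (0, 3)
Constraint values g_i(x) = a_i^T x - b_i:
  g_1((-1, 0)) = 0
Stationarity residual: grad f(x) + sum_i lambda_i a_i = (-2, 3)
  -> stationarity FAILS
Primal feasibility (all g_i <= 0): OK
Dual feasibility (all lambda_i >= 0): OK
Complementary slackness (lambda_i * g_i(x) = 0 for all i): OK

Verdict: the first failing condition is stationarity -> stat.

stat


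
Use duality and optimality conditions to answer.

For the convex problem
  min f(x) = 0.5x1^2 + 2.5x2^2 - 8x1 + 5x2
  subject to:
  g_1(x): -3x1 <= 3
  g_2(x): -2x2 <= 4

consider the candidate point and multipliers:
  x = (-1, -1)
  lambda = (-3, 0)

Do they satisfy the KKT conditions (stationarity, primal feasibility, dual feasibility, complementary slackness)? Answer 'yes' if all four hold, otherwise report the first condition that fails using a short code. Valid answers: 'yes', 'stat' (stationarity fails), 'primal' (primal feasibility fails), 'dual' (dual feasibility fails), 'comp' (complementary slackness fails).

Gradient of f: grad f(x) = Q x + c = (-9, 0)
Constraint values g_i(x) = a_i^T x - b_i:
  g_1((-1, -1)) = 0
  g_2((-1, -1)) = -2
Stationarity residual: grad f(x) + sum_i lambda_i a_i = (0, 0)
  -> stationarity OK
Primal feasibility (all g_i <= 0): OK
Dual feasibility (all lambda_i >= 0): FAILS
Complementary slackness (lambda_i * g_i(x) = 0 for all i): OK

Verdict: the first failing condition is dual_feasibility -> dual.

dual


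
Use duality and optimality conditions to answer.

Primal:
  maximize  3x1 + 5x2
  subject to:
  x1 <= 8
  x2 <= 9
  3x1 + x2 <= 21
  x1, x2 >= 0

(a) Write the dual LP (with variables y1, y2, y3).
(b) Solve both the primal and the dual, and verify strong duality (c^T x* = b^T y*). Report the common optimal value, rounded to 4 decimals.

The standard primal-dual pair for 'max c^T x s.t. A x <= b, x >= 0' is:
  Dual:  min b^T y  s.t.  A^T y >= c,  y >= 0.

So the dual LP is:
  minimize  8y1 + 9y2 + 21y3
  subject to:
    y1 + 3y3 >= 3
    y2 + y3 >= 5
    y1, y2, y3 >= 0

Solving the primal: x* = (4, 9).
  primal value c^T x* = 57.
Solving the dual: y* = (0, 4, 1).
  dual value b^T y* = 57.
Strong duality: c^T x* = b^T y*. Confirmed.

57


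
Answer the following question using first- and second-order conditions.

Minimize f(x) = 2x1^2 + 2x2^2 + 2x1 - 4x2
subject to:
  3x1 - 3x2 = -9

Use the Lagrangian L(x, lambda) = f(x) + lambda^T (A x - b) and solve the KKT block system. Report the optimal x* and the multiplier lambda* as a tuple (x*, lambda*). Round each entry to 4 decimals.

Form the Lagrangian:
  L(x, lambda) = (1/2) x^T Q x + c^T x + lambda^T (A x - b)
Stationarity (grad_x L = 0): Q x + c + A^T lambda = 0.
Primal feasibility: A x = b.

This gives the KKT block system:
  [ Q   A^T ] [ x     ]   [-c ]
  [ A    0  ] [ lambda ] = [ b ]

Solving the linear system:
  x*      = (-1.25, 1.75)
  lambda* = (1)
  f(x*)   = -0.25

x* = (-1.25, 1.75), lambda* = (1)


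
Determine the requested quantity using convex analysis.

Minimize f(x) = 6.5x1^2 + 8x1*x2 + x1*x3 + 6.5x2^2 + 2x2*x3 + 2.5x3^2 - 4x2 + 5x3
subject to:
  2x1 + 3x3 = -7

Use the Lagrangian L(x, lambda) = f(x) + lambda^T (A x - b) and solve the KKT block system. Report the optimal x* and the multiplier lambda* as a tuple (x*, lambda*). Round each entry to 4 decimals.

Form the Lagrangian:
  L(x, lambda) = (1/2) x^T Q x + c^T x + lambda^T (A x - b)
Stationarity (grad_x L = 0): Q x + c + A^T lambda = 0.
Primal feasibility: A x = b.

This gives the KKT block system:
  [ Q   A^T ] [ x     ]   [-c ]
  [ A    0  ] [ lambda ] = [ b ]

Solving the linear system:
  x*      = (-0.6261, 0.9878, -1.9159)
  lambda* = (1.0767)
  f(x*)   = -2.9967

x* = (-0.6261, 0.9878, -1.9159), lambda* = (1.0767)


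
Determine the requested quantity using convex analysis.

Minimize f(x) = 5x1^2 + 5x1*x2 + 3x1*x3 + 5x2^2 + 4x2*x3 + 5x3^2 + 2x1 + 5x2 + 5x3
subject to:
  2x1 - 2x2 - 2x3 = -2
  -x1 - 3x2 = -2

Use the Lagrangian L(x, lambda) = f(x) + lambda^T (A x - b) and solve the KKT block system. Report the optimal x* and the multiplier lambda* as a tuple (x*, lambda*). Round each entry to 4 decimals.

Form the Lagrangian:
  L(x, lambda) = (1/2) x^T Q x + c^T x + lambda^T (A x - b)
Stationarity (grad_x L = 0): Q x + c + A^T lambda = 0.
Primal feasibility: A x = b.

This gives the KKT block system:
  [ Q   A^T ] [ x     ]   [-c ]
  [ A    0  ] [ lambda ] = [ b ]

Solving the linear system:
  x*      = (-0.5556, 0.8519, -0.4074)
  lambda* = (1.3333, 2.1481)
  f(x*)   = 4.037

x* = (-0.5556, 0.8519, -0.4074), lambda* = (1.3333, 2.1481)


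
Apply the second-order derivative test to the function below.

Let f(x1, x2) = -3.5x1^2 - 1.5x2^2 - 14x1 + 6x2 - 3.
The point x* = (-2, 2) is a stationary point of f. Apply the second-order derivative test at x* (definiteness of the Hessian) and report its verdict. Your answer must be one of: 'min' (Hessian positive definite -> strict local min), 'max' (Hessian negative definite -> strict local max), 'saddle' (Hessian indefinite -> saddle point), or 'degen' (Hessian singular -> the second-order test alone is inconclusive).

Compute the Hessian H = grad^2 f:
  H = [[-7, 0], [0, -3]]
Verify stationarity: grad f(x*) = H x* + g = (0, 0).
Eigenvalues of H: -7, -3.
Both eigenvalues < 0, so H is negative definite -> x* is a strict local max.

max


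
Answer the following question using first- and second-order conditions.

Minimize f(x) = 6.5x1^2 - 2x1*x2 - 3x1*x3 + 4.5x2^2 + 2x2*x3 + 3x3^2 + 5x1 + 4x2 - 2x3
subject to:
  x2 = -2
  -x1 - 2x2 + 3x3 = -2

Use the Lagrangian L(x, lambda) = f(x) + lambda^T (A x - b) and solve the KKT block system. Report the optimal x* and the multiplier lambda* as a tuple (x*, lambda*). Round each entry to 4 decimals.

Form the Lagrangian:
  L(x, lambda) = (1/2) x^T Q x + c^T x + lambda^T (A x - b)
Stationarity (grad_x L = 0): Q x + c + A^T lambda = 0.
Primal feasibility: A x = b.

This gives the KKT block system:
  [ Q   A^T ] [ x     ]   [-c ]
  [ A    0  ] [ lambda ] = [ b ]

Solving the linear system:
  x*      = (-0.7714, -2, -2.2571)
  lambda* = (28.4571, 5.7429)
  f(x*)   = 30.5286

x* = (-0.7714, -2, -2.2571), lambda* = (28.4571, 5.7429)


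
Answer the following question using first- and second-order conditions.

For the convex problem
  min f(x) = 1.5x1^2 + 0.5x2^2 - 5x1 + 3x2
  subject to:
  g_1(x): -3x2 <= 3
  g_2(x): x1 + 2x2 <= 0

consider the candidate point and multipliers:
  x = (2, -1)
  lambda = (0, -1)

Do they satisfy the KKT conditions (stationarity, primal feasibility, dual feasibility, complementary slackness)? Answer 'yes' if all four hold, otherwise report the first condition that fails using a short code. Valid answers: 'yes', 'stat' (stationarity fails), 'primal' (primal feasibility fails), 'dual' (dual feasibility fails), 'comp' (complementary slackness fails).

Gradient of f: grad f(x) = Q x + c = (1, 2)
Constraint values g_i(x) = a_i^T x - b_i:
  g_1((2, -1)) = 0
  g_2((2, -1)) = 0
Stationarity residual: grad f(x) + sum_i lambda_i a_i = (0, 0)
  -> stationarity OK
Primal feasibility (all g_i <= 0): OK
Dual feasibility (all lambda_i >= 0): FAILS
Complementary slackness (lambda_i * g_i(x) = 0 for all i): OK

Verdict: the first failing condition is dual_feasibility -> dual.

dual


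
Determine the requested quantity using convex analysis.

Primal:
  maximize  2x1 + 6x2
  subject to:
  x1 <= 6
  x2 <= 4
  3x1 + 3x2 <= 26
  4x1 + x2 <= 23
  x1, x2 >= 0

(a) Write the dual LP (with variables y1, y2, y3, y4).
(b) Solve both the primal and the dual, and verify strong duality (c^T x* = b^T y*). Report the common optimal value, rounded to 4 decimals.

The standard primal-dual pair for 'max c^T x s.t. A x <= b, x >= 0' is:
  Dual:  min b^T y  s.t.  A^T y >= c,  y >= 0.

So the dual LP is:
  minimize  6y1 + 4y2 + 26y3 + 23y4
  subject to:
    y1 + 3y3 + 4y4 >= 2
    y2 + 3y3 + y4 >= 6
    y1, y2, y3, y4 >= 0

Solving the primal: x* = (4.6667, 4).
  primal value c^T x* = 33.3333.
Solving the dual: y* = (0, 4, 0.6667, 0).
  dual value b^T y* = 33.3333.
Strong duality: c^T x* = b^T y*. Confirmed.

33.3333


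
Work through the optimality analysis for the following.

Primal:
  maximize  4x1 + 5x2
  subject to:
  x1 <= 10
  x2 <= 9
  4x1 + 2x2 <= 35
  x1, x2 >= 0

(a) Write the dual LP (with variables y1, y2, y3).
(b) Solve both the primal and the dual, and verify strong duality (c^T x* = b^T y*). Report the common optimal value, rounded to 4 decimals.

The standard primal-dual pair for 'max c^T x s.t. A x <= b, x >= 0' is:
  Dual:  min b^T y  s.t.  A^T y >= c,  y >= 0.

So the dual LP is:
  minimize  10y1 + 9y2 + 35y3
  subject to:
    y1 + 4y3 >= 4
    y2 + 2y3 >= 5
    y1, y2, y3 >= 0

Solving the primal: x* = (4.25, 9).
  primal value c^T x* = 62.
Solving the dual: y* = (0, 3, 1).
  dual value b^T y* = 62.
Strong duality: c^T x* = b^T y*. Confirmed.

62


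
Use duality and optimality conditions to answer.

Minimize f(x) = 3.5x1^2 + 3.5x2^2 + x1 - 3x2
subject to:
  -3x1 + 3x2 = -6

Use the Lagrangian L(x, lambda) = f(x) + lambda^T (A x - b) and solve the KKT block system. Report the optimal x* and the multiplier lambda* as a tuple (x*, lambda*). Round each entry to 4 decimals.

Form the Lagrangian:
  L(x, lambda) = (1/2) x^T Q x + c^T x + lambda^T (A x - b)
Stationarity (grad_x L = 0): Q x + c + A^T lambda = 0.
Primal feasibility: A x = b.

This gives the KKT block system:
  [ Q   A^T ] [ x     ]   [-c ]
  [ A    0  ] [ lambda ] = [ b ]

Solving the linear system:
  x*      = (1.1429, -0.8571)
  lambda* = (3)
  f(x*)   = 10.8571

x* = (1.1429, -0.8571), lambda* = (3)


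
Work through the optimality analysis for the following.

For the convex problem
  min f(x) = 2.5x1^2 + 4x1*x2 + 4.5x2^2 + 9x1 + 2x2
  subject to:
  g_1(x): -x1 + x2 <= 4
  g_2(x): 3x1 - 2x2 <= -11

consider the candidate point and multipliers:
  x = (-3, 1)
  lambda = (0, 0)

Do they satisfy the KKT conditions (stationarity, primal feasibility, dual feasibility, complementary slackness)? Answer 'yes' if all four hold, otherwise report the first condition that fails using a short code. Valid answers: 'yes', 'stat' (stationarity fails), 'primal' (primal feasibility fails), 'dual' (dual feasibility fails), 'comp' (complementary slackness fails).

Gradient of f: grad f(x) = Q x + c = (-2, -1)
Constraint values g_i(x) = a_i^T x - b_i:
  g_1((-3, 1)) = 0
  g_2((-3, 1)) = 0
Stationarity residual: grad f(x) + sum_i lambda_i a_i = (-2, -1)
  -> stationarity FAILS
Primal feasibility (all g_i <= 0): OK
Dual feasibility (all lambda_i >= 0): OK
Complementary slackness (lambda_i * g_i(x) = 0 for all i): OK

Verdict: the first failing condition is stationarity -> stat.

stat


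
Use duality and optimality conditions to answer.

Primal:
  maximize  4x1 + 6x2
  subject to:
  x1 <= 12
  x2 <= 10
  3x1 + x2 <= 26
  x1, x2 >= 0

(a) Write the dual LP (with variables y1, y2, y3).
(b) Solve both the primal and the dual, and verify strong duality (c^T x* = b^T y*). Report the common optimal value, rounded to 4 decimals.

The standard primal-dual pair for 'max c^T x s.t. A x <= b, x >= 0' is:
  Dual:  min b^T y  s.t.  A^T y >= c,  y >= 0.

So the dual LP is:
  minimize  12y1 + 10y2 + 26y3
  subject to:
    y1 + 3y3 >= 4
    y2 + y3 >= 6
    y1, y2, y3 >= 0

Solving the primal: x* = (5.3333, 10).
  primal value c^T x* = 81.3333.
Solving the dual: y* = (0, 4.6667, 1.3333).
  dual value b^T y* = 81.3333.
Strong duality: c^T x* = b^T y*. Confirmed.

81.3333


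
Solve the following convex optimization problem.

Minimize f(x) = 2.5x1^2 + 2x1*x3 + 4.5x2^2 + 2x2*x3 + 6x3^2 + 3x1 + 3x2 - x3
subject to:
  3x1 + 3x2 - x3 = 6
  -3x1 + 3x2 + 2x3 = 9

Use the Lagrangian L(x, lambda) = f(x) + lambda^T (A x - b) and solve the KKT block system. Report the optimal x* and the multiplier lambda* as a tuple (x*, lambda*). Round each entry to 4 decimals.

Form the Lagrangian:
  L(x, lambda) = (1/2) x^T Q x + c^T x + lambda^T (A x - b)
Stationarity (grad_x L = 0): Q x + c + A^T lambda = 0.
Primal feasibility: A x = b.

This gives the KKT block system:
  [ Q   A^T ] [ x     ]   [-c ]
  [ A    0  ] [ lambda ] = [ b ]

Solving the linear system:
  x*      = (-0.4663, 2.4888, 0.0674)
  lambda* = (-4.3895, -4.1217)
  f(x*)   = 34.7163

x* = (-0.4663, 2.4888, 0.0674), lambda* = (-4.3895, -4.1217)
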